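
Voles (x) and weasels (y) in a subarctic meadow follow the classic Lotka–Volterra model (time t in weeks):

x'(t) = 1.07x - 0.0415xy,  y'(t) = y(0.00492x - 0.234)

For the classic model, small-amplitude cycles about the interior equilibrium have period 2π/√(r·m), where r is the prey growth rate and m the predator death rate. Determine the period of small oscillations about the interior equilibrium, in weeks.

Here r = 1.07 and m = 0.234, so r·m = 0.25.
ω = √0.25 = 0.5 per week, hence T = 2π/ω ≈ 12.6 weeks.

T ≈ 12.6 weeks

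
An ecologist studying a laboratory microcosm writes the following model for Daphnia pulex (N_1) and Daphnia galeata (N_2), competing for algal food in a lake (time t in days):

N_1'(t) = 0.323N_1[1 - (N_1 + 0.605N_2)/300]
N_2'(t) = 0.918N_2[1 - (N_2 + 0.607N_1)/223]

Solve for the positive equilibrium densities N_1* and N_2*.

Setting both brackets to zero gives the nullclines N_1 + 0.605N_2 = 300 and 0.607N_1 + N_2 = 223.
Substituting N_2 = 223 - 0.607N_1 into the first: N_1(1 - 0.605·0.607) = 300 - 0.605·223.
So N_1* = 165/0.633 = 261, and then N_2* = 223 - 0.607·261 = 64.6.

N_1* ≈ 261, N_2* ≈ 64.6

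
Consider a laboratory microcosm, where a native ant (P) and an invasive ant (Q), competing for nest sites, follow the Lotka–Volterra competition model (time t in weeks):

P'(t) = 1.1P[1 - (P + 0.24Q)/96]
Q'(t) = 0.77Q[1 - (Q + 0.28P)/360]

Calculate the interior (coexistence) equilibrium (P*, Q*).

Setting both brackets to zero gives the nullclines P + 0.24Q = 96 and 0.28P + Q = 360.
Substituting Q = 360 - 0.28P into the first: P(1 - 0.24·0.28) = 96 - 0.24·360.
So P* = 9.6/0.933 = 10.3, and then Q* = 360 - 0.28·10.3 = 357.

P* ≈ 10.3, Q* ≈ 357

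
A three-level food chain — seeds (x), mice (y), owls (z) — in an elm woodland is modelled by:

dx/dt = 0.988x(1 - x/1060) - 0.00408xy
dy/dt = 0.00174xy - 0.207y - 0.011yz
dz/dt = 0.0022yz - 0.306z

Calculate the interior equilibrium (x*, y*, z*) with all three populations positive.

From dz/dt = 0: 0.0022y* = 0.306, so y* = 139.
From dx/dt = 0: 0.988(1 - x*/1060) = 0.00408·139, giving x* = 1060·(1 - 0.574) = 451.
From dy/dt = 0: 0.00174·451 - 0.207 = 0.011z*, so z* = 0.578/0.011 = 52.5.

x* ≈ 451, y* ≈ 139, z* ≈ 52.5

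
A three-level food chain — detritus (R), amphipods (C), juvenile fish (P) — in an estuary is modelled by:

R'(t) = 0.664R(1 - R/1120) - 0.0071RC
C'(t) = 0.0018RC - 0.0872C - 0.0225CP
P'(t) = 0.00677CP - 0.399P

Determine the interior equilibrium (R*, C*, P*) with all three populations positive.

From dP/dt = 0: 0.00677C* = 0.399, so C* = 58.9.
From dR/dt = 0: 0.664(1 - R*/1120) = 0.0071·58.9, giving R* = 1120·(1 - 0.63) = 414.
From dC/dt = 0: 0.0018·414 - 0.0872 = 0.0225P*, so P* = 0.658/0.0225 = 29.3.

R* ≈ 414, C* ≈ 58.9, P* ≈ 29.3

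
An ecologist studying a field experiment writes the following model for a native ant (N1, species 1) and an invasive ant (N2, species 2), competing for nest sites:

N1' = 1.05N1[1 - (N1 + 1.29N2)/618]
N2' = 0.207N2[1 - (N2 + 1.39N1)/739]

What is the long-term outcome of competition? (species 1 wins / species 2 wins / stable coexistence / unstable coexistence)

Compare the nullcline intercepts: K1/α12 = 618/1.29 = 479 < K2 = 739; K2/α21 = 739/1.39 = 532 < K1 = 618.
Since both are reversed, neither can invade when rare; the interior point is a saddle.

unstable coexistence (outcome depends on initial conditions)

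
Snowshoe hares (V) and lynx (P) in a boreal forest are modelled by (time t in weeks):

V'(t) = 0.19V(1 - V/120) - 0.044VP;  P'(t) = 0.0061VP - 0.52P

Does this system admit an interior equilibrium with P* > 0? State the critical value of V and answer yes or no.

The predator equation gives dP/dt > 0 only when V > 0.52/0.0061 = 85.2.
Without the predator, V → K = 120. Since 120 > 85.2, the predator can invade and persist.

Threshold V = 85.2; K > 85.2, so yes, the predator persists.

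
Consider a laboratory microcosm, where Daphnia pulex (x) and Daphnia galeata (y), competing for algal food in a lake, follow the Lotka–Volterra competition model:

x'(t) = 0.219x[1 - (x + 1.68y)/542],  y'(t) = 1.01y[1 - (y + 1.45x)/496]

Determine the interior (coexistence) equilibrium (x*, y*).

Setting both brackets to zero gives the nullclines x + 1.68y = 542 and 1.45x + y = 496.
Substituting y = 496 - 1.45x into the first: x(1 - 1.68·1.45) = 542 - 1.68·496.
So x* = -291/-1.44 = 203, and then y* = 496 - 1.45·203 = 202.

x* ≈ 203, y* ≈ 202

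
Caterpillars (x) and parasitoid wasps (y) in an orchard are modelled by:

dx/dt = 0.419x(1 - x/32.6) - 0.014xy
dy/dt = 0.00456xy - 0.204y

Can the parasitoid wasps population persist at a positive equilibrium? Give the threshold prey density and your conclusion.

The predator equation gives dy/dt > 0 only when x > 0.204/0.00456 = 44.7.
Without the predator, x → K = 32.6. Since 32.6 < 44.7, the predator cannot invade.

Threshold x = 44.7; K < 44.7, so no, the predator goes extinct.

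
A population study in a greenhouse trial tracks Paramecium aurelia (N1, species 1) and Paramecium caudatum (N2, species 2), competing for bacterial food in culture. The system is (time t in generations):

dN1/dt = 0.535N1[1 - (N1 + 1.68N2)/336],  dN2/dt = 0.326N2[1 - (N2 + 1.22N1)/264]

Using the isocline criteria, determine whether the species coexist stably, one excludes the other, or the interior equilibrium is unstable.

unstable coexistence (outcome depends on initial conditions)

Compare the nullcline intercepts: K1/α12 = 336/1.68 = 200 < K2 = 264; K2/α21 = 264/1.22 = 216 < K1 = 336.
Since both are reversed, neither can invade when rare; the interior point is a saddle.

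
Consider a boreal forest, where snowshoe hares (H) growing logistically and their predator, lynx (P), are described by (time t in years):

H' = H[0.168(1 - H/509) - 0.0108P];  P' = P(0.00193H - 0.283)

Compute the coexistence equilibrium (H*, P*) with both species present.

H* ≈ 147, P* ≈ 11.1

From dP/dt = 0 with P > 0: 0.00193H* = 0.283, so H* = 147.
Substitute into dH/dt = 0: 0.168(1 - 147/509) = 0.0108P*.
The bracket is 0.712, giving P* = 0.12/0.0108 = 11.1.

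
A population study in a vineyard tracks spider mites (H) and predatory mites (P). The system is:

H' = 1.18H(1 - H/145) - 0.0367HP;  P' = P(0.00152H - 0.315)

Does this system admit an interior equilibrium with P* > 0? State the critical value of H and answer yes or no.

The predator equation gives dP/dt > 0 only when H > 0.315/0.00152 = 207.
Without the predator, H → K = 145. Since 145 < 207, the predator cannot invade.

Threshold H = 207; K < 207, so no, the predator goes extinct.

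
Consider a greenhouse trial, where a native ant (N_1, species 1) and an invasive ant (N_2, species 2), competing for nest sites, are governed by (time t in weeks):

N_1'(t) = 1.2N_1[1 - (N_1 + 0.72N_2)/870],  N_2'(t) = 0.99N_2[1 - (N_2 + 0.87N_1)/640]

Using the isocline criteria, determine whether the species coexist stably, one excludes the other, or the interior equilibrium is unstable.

species 1 excludes species 2

Compare the nullcline intercepts: K1/α12 = 870/0.72 = 1210 > K2 = 640; K2/α21 = 640/0.87 = 736 < K1 = 870.
Since the inequalities point opposite ways, species 1 can invade but species 2 cannot.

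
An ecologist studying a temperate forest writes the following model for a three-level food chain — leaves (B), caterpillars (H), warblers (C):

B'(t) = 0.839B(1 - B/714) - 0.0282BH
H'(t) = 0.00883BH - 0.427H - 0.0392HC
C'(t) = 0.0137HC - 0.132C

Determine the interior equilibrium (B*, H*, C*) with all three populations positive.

From dC/dt = 0: 0.0137H* = 0.132, so H* = 9.64.
From dB/dt = 0: 0.839(1 - B*/714) = 0.0282·9.64, giving B* = 714·(1 - 0.324) = 483.
From dH/dt = 0: 0.00883·483 - 0.427 = 0.0392C*, so C* = 3.84/0.0392 = 97.9.

B* ≈ 483, H* ≈ 9.64, C* ≈ 97.9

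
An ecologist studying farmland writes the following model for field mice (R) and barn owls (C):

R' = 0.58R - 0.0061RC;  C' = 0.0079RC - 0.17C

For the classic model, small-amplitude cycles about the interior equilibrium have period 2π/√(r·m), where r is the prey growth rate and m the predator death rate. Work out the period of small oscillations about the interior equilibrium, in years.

T ≈ 20 years

Here r = 0.58 and m = 0.17, so r·m = 0.0986.
ω = √0.0986 = 0.314 per year, hence T = 2π/ω ≈ 20 years.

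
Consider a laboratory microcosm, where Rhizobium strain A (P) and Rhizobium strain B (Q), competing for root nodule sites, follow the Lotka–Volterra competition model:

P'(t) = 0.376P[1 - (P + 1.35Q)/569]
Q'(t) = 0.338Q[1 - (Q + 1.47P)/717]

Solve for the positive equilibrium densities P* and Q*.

P* ≈ 405, Q* ≈ 121

Setting both brackets to zero gives the nullclines P + 1.35Q = 569 and 1.47P + Q = 717.
Substituting Q = 717 - 1.47P into the first: P(1 - 1.35·1.47) = 569 - 1.35·717.
So P* = -399/-0.985 = 405, and then Q* = 717 - 1.47·405 = 121.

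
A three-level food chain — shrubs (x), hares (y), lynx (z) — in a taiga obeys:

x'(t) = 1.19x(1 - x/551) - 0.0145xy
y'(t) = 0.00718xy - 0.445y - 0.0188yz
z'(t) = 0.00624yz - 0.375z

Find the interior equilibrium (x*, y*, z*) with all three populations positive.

From dz/dt = 0: 0.00624y* = 0.375, so y* = 60.1.
From dx/dt = 0: 1.19(1 - x*/551) = 0.0145·60.1, giving x* = 551·(1 - 0.732) = 148.
From dy/dt = 0: 0.00718·148 - 0.445 = 0.0188z*, so z* = 0.614/0.0188 = 32.7.

x* ≈ 148, y* ≈ 60.1, z* ≈ 32.7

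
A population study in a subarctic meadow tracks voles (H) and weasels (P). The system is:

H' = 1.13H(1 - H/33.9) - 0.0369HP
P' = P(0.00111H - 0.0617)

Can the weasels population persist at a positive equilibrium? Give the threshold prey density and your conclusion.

The predator equation gives dP/dt > 0 only when H > 0.0617/0.00111 = 55.6.
Without the predator, H → K = 33.9. Since 33.9 < 55.6, the predator cannot invade.

Threshold H = 55.6; K < 55.6, so no, the predator goes extinct.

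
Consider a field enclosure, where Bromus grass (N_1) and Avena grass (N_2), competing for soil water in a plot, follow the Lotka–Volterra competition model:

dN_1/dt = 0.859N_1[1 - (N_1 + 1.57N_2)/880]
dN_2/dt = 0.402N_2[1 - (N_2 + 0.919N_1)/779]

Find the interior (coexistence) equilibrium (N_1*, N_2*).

Setting both brackets to zero gives the nullclines N_1 + 1.57N_2 = 880 and 0.919N_1 + N_2 = 779.
Substituting N_2 = 779 - 0.919N_1 into the first: N_1(1 - 1.57·0.919) = 880 - 1.57·779.
So N_1* = -343/-0.443 = 775, and then N_2* = 779 - 0.919·775 = 67.1.

N_1* ≈ 775, N_2* ≈ 67.1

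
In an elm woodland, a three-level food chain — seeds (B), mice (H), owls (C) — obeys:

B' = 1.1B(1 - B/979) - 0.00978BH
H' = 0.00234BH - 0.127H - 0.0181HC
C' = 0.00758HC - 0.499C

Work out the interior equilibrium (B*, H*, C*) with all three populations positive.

B* ≈ 406, H* ≈ 65.8, C* ≈ 45.5

From dC/dt = 0: 0.00758H* = 0.499, so H* = 65.8.
From dB/dt = 0: 1.1(1 - B*/979) = 0.00978·65.8, giving B* = 979·(1 - 0.585) = 406.
From dH/dt = 0: 0.00234·406 - 0.127 = 0.0181C*, so C* = 0.823/0.0181 = 45.5.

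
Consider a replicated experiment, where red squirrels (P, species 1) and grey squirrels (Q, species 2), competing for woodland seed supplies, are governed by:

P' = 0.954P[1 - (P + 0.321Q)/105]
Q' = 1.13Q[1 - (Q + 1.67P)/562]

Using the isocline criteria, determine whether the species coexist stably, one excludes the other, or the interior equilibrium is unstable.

species 2 excludes species 1

Compare the nullcline intercepts: K1/α12 = 105/0.321 = 327 < K2 = 562; K2/α21 = 562/1.67 = 337 > K1 = 105.
Since the inequalities point opposite ways, species 2 can invade but species 1 cannot.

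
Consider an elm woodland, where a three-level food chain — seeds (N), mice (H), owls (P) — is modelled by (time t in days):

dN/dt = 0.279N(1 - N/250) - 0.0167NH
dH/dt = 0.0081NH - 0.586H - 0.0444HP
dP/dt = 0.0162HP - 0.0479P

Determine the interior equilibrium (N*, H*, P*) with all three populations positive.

From dP/dt = 0: 0.0162H* = 0.0479, so H* = 2.96.
From dN/dt = 0: 0.279(1 - N*/250) = 0.0167·2.96, giving N* = 250·(1 - 0.177) = 206.
From dH/dt = 0: 0.0081·206 - 0.586 = 0.0444P*, so P* = 1.08/0.0444 = 24.3.

N* ≈ 206, H* ≈ 2.96, P* ≈ 24.3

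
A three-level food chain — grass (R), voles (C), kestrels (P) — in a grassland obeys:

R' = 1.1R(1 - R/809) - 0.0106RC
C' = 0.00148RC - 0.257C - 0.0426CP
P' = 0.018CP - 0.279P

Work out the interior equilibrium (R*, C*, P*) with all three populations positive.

From dP/dt = 0: 0.018C* = 0.279, so C* = 15.5.
From dR/dt = 0: 1.1(1 - R*/809) = 0.0106·15.5, giving R* = 809·(1 - 0.149) = 688.
From dC/dt = 0: 0.00148·688 - 0.257 = 0.0426P*, so P* = 0.761/0.0426 = 17.9.

R* ≈ 688, C* ≈ 15.5, P* ≈ 17.9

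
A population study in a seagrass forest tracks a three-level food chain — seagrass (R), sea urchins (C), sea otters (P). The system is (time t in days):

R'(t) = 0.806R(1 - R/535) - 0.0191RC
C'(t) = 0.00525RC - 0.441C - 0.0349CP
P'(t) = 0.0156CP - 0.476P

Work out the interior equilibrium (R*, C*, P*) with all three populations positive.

From dP/dt = 0: 0.0156C* = 0.476, so C* = 30.5.
From dR/dt = 0: 0.806(1 - R*/535) = 0.0191·30.5, giving R* = 535·(1 - 0.723) = 148.
From dC/dt = 0: 0.00525·148 - 0.441 = 0.0349P*, so P* = 0.337/0.0349 = 9.65.

R* ≈ 148, C* ≈ 30.5, P* ≈ 9.65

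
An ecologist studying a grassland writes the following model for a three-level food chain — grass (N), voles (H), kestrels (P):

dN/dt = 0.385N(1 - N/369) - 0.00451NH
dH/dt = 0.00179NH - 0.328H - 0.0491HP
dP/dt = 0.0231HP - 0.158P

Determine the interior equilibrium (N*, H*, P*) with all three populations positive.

From dP/dt = 0: 0.0231H* = 0.158, so H* = 6.84.
From dN/dt = 0: 0.385(1 - N*/369) = 0.00451·6.84, giving N* = 369·(1 - 0.0801) = 339.
From dH/dt = 0: 0.00179·339 - 0.328 = 0.0491P*, so P* = 0.28/0.0491 = 5.69.

N* ≈ 339, H* ≈ 6.84, P* ≈ 5.69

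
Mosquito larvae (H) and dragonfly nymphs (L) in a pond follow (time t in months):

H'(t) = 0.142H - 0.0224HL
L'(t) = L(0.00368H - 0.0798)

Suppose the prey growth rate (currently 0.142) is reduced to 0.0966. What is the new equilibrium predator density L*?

At the interior fixed point, setting dH/dt = 0 with H > 0 fixes L* = (prey growth rate)/(HL coefficient) — independent of the other coefficients.
With the change, L* = 0.0966/0.0224 = 4.31; it falls from 6.34.

L* ≈ 4.31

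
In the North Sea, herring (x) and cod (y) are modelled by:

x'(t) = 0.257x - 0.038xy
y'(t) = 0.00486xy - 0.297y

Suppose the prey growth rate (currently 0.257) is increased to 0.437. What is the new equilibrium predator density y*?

y* ≈ 11.5

At the interior fixed point, setting dx/dt = 0 with x > 0 fixes y* = (prey growth rate)/(xy coefficient) — independent of the other coefficients.
With the change, y* = 0.437/0.038 = 11.5; it rises from 6.76.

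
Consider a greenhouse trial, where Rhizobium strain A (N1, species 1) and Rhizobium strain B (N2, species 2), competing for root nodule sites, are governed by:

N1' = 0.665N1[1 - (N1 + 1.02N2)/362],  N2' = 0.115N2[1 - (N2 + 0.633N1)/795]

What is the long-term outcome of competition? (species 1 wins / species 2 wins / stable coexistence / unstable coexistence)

species 2 excludes species 1

Compare the nullcline intercepts: K1/α12 = 362/1.02 = 355 < K2 = 795; K2/α21 = 795/0.633 = 1260 > K1 = 362.
Since the inequalities point opposite ways, species 2 can invade but species 1 cannot.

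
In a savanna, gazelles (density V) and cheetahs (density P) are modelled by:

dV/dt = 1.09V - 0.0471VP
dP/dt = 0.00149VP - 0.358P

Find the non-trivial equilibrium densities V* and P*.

Set dP/dt = 0 with P > 0: 0.00149V - 0.358 = 0, so V* = 0.358/0.00149 = 240.
Set dV/dt = 0 with V > 0: 1.09 - 0.0471P = 0, so P* = 1.09/0.0471 = 23.1.

V* ≈ 240, P* ≈ 23.1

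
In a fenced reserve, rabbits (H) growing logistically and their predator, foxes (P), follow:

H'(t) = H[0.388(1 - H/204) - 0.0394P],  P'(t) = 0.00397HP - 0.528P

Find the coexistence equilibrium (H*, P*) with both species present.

From dP/dt = 0 with P > 0: 0.00397H* = 0.528, so H* = 133.
Substitute into dH/dt = 0: 0.388(1 - 133/204) = 0.0394P*.
The bracket is 0.348, giving P* = 0.135/0.0394 = 3.43.

H* ≈ 133, P* ≈ 3.43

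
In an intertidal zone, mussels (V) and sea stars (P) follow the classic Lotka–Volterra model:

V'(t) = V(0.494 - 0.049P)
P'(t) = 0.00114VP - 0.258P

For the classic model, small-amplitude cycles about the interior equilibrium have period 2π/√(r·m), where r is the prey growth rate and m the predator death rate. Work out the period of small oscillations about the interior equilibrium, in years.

Here r = 0.494 and m = 0.258, so r·m = 0.127.
ω = √0.127 = 0.357 per year, hence T = 2π/ω ≈ 17.6 years.

T ≈ 17.6 years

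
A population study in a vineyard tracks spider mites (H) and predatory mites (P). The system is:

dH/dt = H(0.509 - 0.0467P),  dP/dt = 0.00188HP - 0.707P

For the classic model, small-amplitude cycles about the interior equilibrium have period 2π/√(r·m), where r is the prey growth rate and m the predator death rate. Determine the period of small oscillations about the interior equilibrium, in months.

Here r = 0.509 and m = 0.707, so r·m = 0.36.
ω = √0.36 = 0.6 per month, hence T = 2π/ω ≈ 10.5 months.

T ≈ 10.5 months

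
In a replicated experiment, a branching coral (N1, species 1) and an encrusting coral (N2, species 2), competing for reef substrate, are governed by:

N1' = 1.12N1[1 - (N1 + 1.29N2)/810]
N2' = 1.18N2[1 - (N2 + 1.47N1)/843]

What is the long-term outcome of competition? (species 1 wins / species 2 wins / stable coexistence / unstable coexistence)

Compare the nullcline intercepts: K1/α12 = 810/1.29 = 628 < K2 = 843; K2/α21 = 843/1.47 = 573 < K1 = 810.
Since both are reversed, neither can invade when rare; the interior point is a saddle.

unstable coexistence (outcome depends on initial conditions)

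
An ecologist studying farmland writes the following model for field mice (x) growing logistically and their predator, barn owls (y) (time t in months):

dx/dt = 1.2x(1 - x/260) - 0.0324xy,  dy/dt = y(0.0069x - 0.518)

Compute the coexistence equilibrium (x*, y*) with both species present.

x* ≈ 75.1, y* ≈ 26.3

From dy/dt = 0 with y > 0: 0.0069x* = 0.518, so x* = 75.1.
Substitute into dx/dt = 0: 1.2(1 - 75.1/260) = 0.0324y*.
The bracket is 0.711, giving y* = 0.854/0.0324 = 26.3.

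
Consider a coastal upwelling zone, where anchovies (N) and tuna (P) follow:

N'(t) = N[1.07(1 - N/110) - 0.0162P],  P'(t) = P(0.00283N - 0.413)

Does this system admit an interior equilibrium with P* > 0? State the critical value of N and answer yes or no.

Threshold N = 146; K < 146, so no, the predator goes extinct.

The predator equation gives dP/dt > 0 only when N > 0.413/0.00283 = 146.
Without the predator, N → K = 110. Since 110 < 146, the predator cannot invade.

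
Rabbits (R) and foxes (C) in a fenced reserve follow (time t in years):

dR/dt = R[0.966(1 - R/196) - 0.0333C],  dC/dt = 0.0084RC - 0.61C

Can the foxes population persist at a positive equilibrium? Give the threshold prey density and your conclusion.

Threshold R = 72.6; K > 72.6, so yes, the predator persists.

The predator equation gives dC/dt > 0 only when R > 0.61/0.0084 = 72.6.
Without the predator, R → K = 196. Since 196 > 72.6, the predator can invade and persist.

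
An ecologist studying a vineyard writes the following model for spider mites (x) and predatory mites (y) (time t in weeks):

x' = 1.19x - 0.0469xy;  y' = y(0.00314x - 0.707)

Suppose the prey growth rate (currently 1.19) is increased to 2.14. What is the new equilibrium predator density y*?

At the interior fixed point, setting dx/dt = 0 with x > 0 fixes y* = (prey growth rate)/(xy coefficient) — independent of the other coefficients.
With the change, y* = 2.14/0.0469 = 45.6; it rises from 25.4.

y* ≈ 45.6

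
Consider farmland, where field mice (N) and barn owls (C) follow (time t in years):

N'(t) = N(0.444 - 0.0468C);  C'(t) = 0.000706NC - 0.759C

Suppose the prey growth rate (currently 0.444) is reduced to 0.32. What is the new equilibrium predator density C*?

At the interior fixed point, setting dN/dt = 0 with N > 0 fixes C* = (prey growth rate)/(NC coefficient) — independent of the other coefficients.
With the change, C* = 0.32/0.0468 = 6.84; it falls from 9.49.

C* ≈ 6.84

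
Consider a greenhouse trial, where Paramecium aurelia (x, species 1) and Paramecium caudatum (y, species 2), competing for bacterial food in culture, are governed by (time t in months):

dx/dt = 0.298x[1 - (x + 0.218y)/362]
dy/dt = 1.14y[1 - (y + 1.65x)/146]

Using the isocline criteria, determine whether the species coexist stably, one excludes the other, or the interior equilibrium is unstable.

species 1 excludes species 2

Compare the nullcline intercepts: K1/α12 = 362/0.218 = 1660 > K2 = 146; K2/α21 = 146/1.65 = 88.5 < K1 = 362.
Since the inequalities point opposite ways, species 1 can invade but species 2 cannot.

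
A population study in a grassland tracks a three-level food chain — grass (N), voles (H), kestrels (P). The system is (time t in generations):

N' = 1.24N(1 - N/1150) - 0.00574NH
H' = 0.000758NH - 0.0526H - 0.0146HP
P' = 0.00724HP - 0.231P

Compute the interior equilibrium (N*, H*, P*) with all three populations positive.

N* ≈ 980, H* ≈ 31.9, P* ≈ 47.3

From dP/dt = 0: 0.00724H* = 0.231, so H* = 31.9.
From dN/dt = 0: 1.24(1 - N*/1150) = 0.00574·31.9, giving N* = 1150·(1 - 0.148) = 980.
From dH/dt = 0: 0.000758·980 - 0.0526 = 0.0146P*, so P* = 0.69/0.0146 = 47.3.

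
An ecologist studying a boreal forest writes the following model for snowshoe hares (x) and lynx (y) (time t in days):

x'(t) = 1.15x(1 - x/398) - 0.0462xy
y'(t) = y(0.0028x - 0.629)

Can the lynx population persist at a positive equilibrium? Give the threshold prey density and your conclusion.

The predator equation gives dy/dt > 0 only when x > 0.629/0.0028 = 225.
Without the predator, x → K = 398. Since 398 > 225, the predator can invade and persist.

Threshold x = 225; K > 225, so yes, the predator persists.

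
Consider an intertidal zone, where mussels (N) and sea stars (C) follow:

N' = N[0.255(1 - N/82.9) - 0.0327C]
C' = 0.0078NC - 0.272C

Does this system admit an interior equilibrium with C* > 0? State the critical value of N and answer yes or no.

The predator equation gives dC/dt > 0 only when N > 0.272/0.0078 = 34.9.
Without the predator, N → K = 82.9. Since 82.9 > 34.9, the predator can invade and persist.

Threshold N = 34.9; K > 34.9, so yes, the predator persists.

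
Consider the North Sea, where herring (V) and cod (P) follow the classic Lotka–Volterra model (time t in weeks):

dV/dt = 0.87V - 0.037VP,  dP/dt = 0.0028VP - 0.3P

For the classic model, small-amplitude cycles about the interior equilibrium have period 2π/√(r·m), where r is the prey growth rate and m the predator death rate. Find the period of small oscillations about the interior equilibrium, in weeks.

Here r = 0.87 and m = 0.3, so r·m = 0.261.
ω = √0.261 = 0.511 per week, hence T = 2π/ω ≈ 12.3 weeks.

T ≈ 12.3 weeks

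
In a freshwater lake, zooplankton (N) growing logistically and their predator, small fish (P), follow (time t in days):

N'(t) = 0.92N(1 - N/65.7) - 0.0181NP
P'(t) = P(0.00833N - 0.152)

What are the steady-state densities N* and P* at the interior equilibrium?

N* ≈ 18.2, P* ≈ 36.7

From dP/dt = 0 with P > 0: 0.00833N* = 0.152, so N* = 18.2.
Substitute into dN/dt = 0: 0.92(1 - 18.2/65.7) = 0.0181P*.
The bracket is 0.722, giving P* = 0.664/0.0181 = 36.7.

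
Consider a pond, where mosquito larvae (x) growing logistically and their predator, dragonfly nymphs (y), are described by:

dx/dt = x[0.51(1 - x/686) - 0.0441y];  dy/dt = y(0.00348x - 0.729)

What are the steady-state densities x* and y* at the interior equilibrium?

From dy/dt = 0 with y > 0: 0.00348x* = 0.729, so x* = 209.
Substitute into dx/dt = 0: 0.51(1 - 209/686) = 0.0441y*.
The bracket is 0.695, giving y* = 0.354/0.0441 = 8.03.

x* ≈ 209, y* ≈ 8.03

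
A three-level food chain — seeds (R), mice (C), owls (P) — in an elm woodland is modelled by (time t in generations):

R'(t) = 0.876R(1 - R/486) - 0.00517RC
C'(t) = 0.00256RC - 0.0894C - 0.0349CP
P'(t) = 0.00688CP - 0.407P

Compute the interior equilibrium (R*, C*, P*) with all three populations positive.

R* ≈ 316, C* ≈ 59.2, P* ≈ 20.6

From dP/dt = 0: 0.00688C* = 0.407, so C* = 59.2.
From dR/dt = 0: 0.876(1 - R*/486) = 0.00517·59.2, giving R* = 486·(1 - 0.349) = 316.
From dC/dt = 0: 0.00256·316 - 0.0894 = 0.0349P*, so P* = 0.72/0.0349 = 20.6.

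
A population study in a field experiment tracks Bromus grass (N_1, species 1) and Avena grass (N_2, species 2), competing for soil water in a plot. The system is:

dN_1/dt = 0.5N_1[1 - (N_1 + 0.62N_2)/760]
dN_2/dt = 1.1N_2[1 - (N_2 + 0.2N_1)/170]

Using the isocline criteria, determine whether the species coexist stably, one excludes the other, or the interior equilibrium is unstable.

stable coexistence

Compare the nullcline intercepts: K1/α12 = 760/0.62 = 1230 > K2 = 170; K2/α21 = 170/0.2 = 850 > K1 = 760.
Since both inequalities hold, each species can invade when rare, so the interior equilibrium is stable.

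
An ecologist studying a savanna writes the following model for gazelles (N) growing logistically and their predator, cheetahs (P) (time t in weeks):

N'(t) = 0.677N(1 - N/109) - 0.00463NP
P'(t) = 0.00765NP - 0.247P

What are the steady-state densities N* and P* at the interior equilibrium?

From dP/dt = 0 with P > 0: 0.00765N* = 0.247, so N* = 32.3.
Substitute into dN/dt = 0: 0.677(1 - 32.3/109) = 0.00463P*.
The bracket is 0.704, giving P* = 0.476/0.00463 = 103.

N* ≈ 32.3, P* ≈ 103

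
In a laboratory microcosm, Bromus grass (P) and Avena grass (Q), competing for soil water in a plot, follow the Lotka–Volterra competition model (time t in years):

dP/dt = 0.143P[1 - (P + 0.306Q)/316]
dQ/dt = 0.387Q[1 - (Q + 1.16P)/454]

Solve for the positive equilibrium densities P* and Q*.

P* ≈ 275, Q* ≈ 136

Setting both brackets to zero gives the nullclines P + 0.306Q = 316 and 1.16P + Q = 454.
Substituting Q = 454 - 1.16P into the first: P(1 - 0.306·1.16) = 316 - 0.306·454.
So P* = 177/0.645 = 275, and then Q* = 454 - 1.16·275 = 136.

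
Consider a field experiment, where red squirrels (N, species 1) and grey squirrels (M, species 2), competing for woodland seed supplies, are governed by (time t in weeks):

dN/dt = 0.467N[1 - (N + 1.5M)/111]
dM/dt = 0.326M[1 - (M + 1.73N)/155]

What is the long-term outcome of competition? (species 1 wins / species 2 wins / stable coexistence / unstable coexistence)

Compare the nullcline intercepts: K1/α12 = 111/1.5 = 74 < K2 = 155; K2/α21 = 155/1.73 = 89.6 < K1 = 111.
Since both are reversed, neither can invade when rare; the interior point is a saddle.

unstable coexistence (outcome depends on initial conditions)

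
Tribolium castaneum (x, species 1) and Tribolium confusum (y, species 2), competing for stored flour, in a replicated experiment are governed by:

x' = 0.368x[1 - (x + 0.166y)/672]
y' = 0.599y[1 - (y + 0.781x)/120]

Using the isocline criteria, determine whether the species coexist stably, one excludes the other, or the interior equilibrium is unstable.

species 1 excludes species 2

Compare the nullcline intercepts: K1/α12 = 672/0.166 = 4050 > K2 = 120; K2/α21 = 120/0.781 = 154 < K1 = 672.
Since the inequalities point opposite ways, species 1 can invade but species 2 cannot.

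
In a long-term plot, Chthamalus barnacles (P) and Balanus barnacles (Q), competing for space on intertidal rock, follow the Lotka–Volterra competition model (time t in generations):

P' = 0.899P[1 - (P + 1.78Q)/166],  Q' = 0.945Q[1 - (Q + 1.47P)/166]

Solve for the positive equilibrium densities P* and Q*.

Setting both brackets to zero gives the nullclines P + 1.78Q = 166 and 1.47P + Q = 166.
Substituting Q = 166 - 1.47P into the first: P(1 - 1.78·1.47) = 166 - 1.78·166.
So P* = -129/-1.62 = 80.1, and then Q* = 166 - 1.47·80.1 = 48.3.

P* ≈ 80.1, Q* ≈ 48.3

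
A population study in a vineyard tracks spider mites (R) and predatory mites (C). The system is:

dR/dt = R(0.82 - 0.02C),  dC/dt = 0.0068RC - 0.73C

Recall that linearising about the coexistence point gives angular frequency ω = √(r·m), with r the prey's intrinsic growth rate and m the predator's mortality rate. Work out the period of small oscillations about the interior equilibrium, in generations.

T ≈ 8.12 generations

Here r = 0.82 and m = 0.73, so r·m = 0.599.
ω = √0.599 = 0.774 per generation, hence T = 2π/ω ≈ 8.12 generations.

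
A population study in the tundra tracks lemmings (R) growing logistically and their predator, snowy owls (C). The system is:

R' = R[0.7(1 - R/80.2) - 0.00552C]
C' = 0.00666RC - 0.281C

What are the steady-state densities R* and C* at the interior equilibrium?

R* ≈ 42.2, C* ≈ 60.1

From dC/dt = 0 with C > 0: 0.00666R* = 0.281, so R* = 42.2.
Substitute into dR/dt = 0: 0.7(1 - 42.2/80.2) = 0.00552C*.
The bracket is 0.474, giving C* = 0.332/0.00552 = 60.1.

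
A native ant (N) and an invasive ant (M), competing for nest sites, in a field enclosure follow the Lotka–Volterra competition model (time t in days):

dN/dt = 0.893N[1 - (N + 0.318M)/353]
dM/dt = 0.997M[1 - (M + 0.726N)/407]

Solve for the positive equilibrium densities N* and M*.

N* ≈ 291, M* ≈ 196

Setting both brackets to zero gives the nullclines N + 0.318M = 353 and 0.726N + M = 407.
Substituting M = 407 - 0.726N into the first: N(1 - 0.318·0.726) = 353 - 0.318·407.
So N* = 224/0.769 = 291, and then M* = 407 - 0.726·291 = 196.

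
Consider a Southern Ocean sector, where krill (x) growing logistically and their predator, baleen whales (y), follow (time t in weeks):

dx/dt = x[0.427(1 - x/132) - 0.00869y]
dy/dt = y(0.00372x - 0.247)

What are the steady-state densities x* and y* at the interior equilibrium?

x* ≈ 66.4, y* ≈ 24.4

From dy/dt = 0 with y > 0: 0.00372x* = 0.247, so x* = 66.4.
Substitute into dx/dt = 0: 0.427(1 - 66.4/132) = 0.00869y*.
The bracket is 0.497, giving y* = 0.212/0.00869 = 24.4.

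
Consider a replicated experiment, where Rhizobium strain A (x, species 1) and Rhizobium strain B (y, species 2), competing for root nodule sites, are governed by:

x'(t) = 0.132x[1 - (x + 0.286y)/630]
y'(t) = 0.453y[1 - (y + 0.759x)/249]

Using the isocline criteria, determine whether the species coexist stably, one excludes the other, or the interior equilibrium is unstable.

species 1 excludes species 2

Compare the nullcline intercepts: K1/α12 = 630/0.286 = 2200 > K2 = 249; K2/α21 = 249/0.759 = 328 < K1 = 630.
Since the inequalities point opposite ways, species 1 can invade but species 2 cannot.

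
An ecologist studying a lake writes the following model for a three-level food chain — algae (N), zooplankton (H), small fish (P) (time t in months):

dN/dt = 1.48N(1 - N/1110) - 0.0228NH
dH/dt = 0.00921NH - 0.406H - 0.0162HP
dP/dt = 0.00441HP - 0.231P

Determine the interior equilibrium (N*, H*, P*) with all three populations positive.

N* ≈ 214, H* ≈ 52.4, P* ≈ 96.8

From dP/dt = 0: 0.00441H* = 0.231, so H* = 52.4.
From dN/dt = 0: 1.48(1 - N*/1110) = 0.0228·52.4, giving N* = 1110·(1 - 0.807) = 214.
From dH/dt = 0: 0.00921·214 - 0.406 = 0.0162P*, so P* = 1.57/0.0162 = 96.8.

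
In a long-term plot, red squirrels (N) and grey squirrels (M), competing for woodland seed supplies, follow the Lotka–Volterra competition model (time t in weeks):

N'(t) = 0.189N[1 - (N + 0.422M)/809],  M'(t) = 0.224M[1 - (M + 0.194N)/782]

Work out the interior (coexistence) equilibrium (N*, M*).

Setting both brackets to zero gives the nullclines N + 0.422M = 809 and 0.194N + M = 782.
Substituting M = 782 - 0.194N into the first: N(1 - 0.422·0.194) = 809 - 0.422·782.
So N* = 479/0.918 = 522, and then M* = 782 - 0.194·522 = 681.

N* ≈ 522, M* ≈ 681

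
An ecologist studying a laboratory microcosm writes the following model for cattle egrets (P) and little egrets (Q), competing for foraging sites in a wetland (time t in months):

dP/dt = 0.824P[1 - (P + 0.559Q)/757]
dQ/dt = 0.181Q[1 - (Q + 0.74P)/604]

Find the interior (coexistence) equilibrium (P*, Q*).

Setting both brackets to zero gives the nullclines P + 0.559Q = 757 and 0.74P + Q = 604.
Substituting Q = 604 - 0.74P into the first: P(1 - 0.559·0.74) = 757 - 0.559·604.
So P* = 419/0.586 = 715, and then Q* = 604 - 0.74·715 = 74.7.

P* ≈ 715, Q* ≈ 74.7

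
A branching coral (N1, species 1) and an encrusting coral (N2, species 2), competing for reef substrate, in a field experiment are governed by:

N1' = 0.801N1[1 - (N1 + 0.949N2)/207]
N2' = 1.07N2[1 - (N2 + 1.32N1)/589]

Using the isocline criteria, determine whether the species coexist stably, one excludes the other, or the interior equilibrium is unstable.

species 2 excludes species 1

Compare the nullcline intercepts: K1/α12 = 207/0.949 = 218 < K2 = 589; K2/α21 = 589/1.32 = 446 > K1 = 207.
Since the inequalities point opposite ways, species 2 can invade but species 1 cannot.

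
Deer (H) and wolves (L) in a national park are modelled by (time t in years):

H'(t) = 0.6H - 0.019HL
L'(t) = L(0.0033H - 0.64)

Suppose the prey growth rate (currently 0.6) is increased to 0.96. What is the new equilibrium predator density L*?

At the interior fixed point, setting dH/dt = 0 with H > 0 fixes L* = (prey growth rate)/(HL coefficient) — independent of the other coefficients.
With the change, L* = 0.96/0.019 = 50.5; it rises from 31.6.

L* ≈ 50.5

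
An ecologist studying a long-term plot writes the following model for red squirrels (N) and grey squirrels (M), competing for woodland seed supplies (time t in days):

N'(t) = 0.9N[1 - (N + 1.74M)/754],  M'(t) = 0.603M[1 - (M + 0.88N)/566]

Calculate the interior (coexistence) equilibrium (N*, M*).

N* ≈ 435, M* ≈ 184

Setting both brackets to zero gives the nullclines N + 1.74M = 754 and 0.88N + M = 566.
Substituting M = 566 - 0.88N into the first: N(1 - 1.74·0.88) = 754 - 1.74·566.
So N* = -231/-0.531 = 435, and then M* = 566 - 0.88·435 = 184.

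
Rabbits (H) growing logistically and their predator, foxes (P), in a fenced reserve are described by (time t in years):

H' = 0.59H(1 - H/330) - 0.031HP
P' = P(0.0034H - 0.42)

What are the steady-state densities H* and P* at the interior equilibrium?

From dP/dt = 0 with P > 0: 0.0034H* = 0.42, so H* = 124.
Substitute into dH/dt = 0: 0.59(1 - 124/330) = 0.031P*.
The bracket is 0.626, giving P* = 0.369/0.031 = 11.9.

H* ≈ 124, P* ≈ 11.9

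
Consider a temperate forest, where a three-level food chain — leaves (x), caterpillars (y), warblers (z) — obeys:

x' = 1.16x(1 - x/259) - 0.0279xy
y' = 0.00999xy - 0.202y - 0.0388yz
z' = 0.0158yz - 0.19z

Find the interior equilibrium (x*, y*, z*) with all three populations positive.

x* ≈ 184, y* ≈ 12, z* ≈ 42.2

From dz/dt = 0: 0.0158y* = 0.19, so y* = 12.
From dx/dt = 0: 1.16(1 - x*/259) = 0.0279·12, giving x* = 259·(1 - 0.289) = 184.
From dy/dt = 0: 0.00999·184 - 0.202 = 0.0388z*, so z* = 1.64/0.0388 = 42.2.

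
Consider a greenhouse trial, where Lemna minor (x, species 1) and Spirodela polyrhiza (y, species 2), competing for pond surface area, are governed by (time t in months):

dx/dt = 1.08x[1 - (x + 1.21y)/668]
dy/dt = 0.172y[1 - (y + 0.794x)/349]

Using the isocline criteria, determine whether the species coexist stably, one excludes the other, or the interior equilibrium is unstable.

Compare the nullcline intercepts: K1/α12 = 668/1.21 = 552 > K2 = 349; K2/α21 = 349/0.794 = 440 < K1 = 668.
Since the inequalities point opposite ways, species 1 can invade but species 2 cannot.

species 1 excludes species 2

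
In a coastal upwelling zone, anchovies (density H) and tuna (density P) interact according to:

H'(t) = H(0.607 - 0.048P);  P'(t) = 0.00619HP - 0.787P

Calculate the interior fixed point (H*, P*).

Set dP/dt = 0 with P > 0: 0.00619H - 0.787 = 0, so H* = 0.787/0.00619 = 127.
Set dH/dt = 0 with H > 0: 0.607 - 0.048P = 0, so P* = 0.607/0.048 = 12.6.

H* ≈ 127, P* ≈ 12.6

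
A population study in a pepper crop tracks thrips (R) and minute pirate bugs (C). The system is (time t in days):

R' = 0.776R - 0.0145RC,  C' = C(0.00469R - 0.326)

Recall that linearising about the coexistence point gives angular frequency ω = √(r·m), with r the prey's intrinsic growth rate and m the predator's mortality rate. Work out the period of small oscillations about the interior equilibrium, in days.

Here r = 0.776 and m = 0.326, so r·m = 0.253.
ω = √0.253 = 0.503 per day, hence T = 2π/ω ≈ 12.5 days.

T ≈ 12.5 days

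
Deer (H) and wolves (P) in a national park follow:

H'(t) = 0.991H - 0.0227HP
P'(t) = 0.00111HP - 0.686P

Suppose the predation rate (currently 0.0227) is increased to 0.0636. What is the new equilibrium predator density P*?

P* ≈ 15.6

At the interior fixed point, setting dH/dt = 0 with H > 0 fixes P* = (prey growth rate)/(HP coefficient) — independent of the other coefficients.
With the change, P* = 0.991/0.0636 = 15.6; it falls from 43.7.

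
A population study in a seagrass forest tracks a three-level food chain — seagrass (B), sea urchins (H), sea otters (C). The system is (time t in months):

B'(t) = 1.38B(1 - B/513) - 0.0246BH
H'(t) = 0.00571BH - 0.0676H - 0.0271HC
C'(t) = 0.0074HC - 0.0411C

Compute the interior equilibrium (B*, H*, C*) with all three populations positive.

B* ≈ 462, H* ≈ 5.55, C* ≈ 94.9

From dC/dt = 0: 0.0074H* = 0.0411, so H* = 5.55.
From dB/dt = 0: 1.38(1 - B*/513) = 0.0246·5.55, giving B* = 513·(1 - 0.099) = 462.
From dH/dt = 0: 0.00571·462 - 0.0676 = 0.0271C*, so C* = 2.57/0.0271 = 94.9.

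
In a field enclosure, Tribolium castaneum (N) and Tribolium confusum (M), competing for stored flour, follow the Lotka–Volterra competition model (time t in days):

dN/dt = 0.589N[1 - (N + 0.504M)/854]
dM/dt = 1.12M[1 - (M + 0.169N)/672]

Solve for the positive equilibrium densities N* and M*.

Setting both brackets to zero gives the nullclines N + 0.504M = 854 and 0.169N + M = 672.
Substituting M = 672 - 0.169N into the first: N(1 - 0.504·0.169) = 854 - 0.504·672.
So N* = 515/0.915 = 563, and then M* = 672 - 0.169·563 = 577.

N* ≈ 563, M* ≈ 577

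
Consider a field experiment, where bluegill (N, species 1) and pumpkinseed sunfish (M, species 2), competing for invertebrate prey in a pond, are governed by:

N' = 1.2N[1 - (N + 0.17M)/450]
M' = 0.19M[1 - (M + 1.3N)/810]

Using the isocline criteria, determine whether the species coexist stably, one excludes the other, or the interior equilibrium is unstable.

Compare the nullcline intercepts: K1/α12 = 450/0.17 = 2650 > K2 = 810; K2/α21 = 810/1.3 = 623 > K1 = 450.
Since both inequalities hold, each species can invade when rare, so the interior equilibrium is stable.

stable coexistence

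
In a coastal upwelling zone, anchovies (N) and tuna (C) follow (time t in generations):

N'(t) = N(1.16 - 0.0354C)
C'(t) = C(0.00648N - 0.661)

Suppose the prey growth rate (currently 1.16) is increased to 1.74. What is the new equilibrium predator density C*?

C* ≈ 49.2

At the interior fixed point, setting dN/dt = 0 with N > 0 fixes C* = (prey growth rate)/(NC coefficient) — independent of the other coefficients.
With the change, C* = 1.74/0.0354 = 49.2; it rises from 32.8.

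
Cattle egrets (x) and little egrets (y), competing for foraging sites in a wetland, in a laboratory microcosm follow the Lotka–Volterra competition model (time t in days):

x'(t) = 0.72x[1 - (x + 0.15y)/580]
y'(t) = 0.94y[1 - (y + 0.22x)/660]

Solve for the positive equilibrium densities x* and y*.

Setting both brackets to zero gives the nullclines x + 0.15y = 580 and 0.22x + y = 660.
Substituting y = 660 - 0.22x into the first: x(1 - 0.15·0.22) = 580 - 0.15·660.
So x* = 481/0.967 = 497, and then y* = 660 - 0.22·497 = 551.

x* ≈ 497, y* ≈ 551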